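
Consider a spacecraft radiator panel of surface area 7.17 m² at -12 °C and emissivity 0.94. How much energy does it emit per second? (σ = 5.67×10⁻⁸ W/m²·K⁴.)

P ≈ 1770 W

-12 °C = 261 K.
P = εσAT⁴ = 0.94 × 5.67×10⁻⁸ × 7.17 × (261)⁴ = 0.94 × 5.67×10⁻⁸ × 7.17 × 4.64×10^9.
P = 1770 W.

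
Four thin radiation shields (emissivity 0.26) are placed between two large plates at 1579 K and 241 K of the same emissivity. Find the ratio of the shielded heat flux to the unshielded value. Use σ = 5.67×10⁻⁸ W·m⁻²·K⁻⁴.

ratio ≈ 0.200

With N identical shields there are N+1 = 5 gaps in series, each with the same radiative resistance, so the flux falls to 1/(N+1) of its unshielded value.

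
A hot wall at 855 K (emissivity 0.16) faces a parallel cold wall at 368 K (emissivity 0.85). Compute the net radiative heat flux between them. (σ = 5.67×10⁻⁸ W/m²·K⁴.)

For two large parallel gray plates, q = σ(T₁⁴ − T₂⁴) / (1/ε₁ + 1/ε₂ − 1).
1/ε₁ + 1/ε₂ − 1 = 1/0.16 + 1/0.85 − 1 = 6.426.
T₁⁴ − T₂⁴ = 5.34×10^11 − 1.83×10^10 = 5.16×10^11 K⁴.
q = 5.67×10⁻⁸ × 5.16×10^11 / 6.426 = 4550 W/m².

q ≈ 4550 W/m²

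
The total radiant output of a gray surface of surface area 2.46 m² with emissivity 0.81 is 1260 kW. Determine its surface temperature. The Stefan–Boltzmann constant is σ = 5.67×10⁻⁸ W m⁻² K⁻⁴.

T ≈ 1830 K

From P = εσAT⁴, T = (P / εσA)^(1/4) = (1.26×10^6 / (0.81 × 5.67×10⁻⁸ × 2.46))^(1/4).
T = (1.12×10^13)^(1/4) = 1830 K.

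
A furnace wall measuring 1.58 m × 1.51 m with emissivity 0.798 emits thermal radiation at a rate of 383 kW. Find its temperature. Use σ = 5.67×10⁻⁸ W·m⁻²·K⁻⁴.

T ≈ 1370 K

A = 1.58 × 1.51 = 2.39 m².
From P = εσAT⁴, T = (P / εσA)^(1/4) = (3.83×10^5 / (0.798 × 5.67×10⁻⁸ × 2.39))^(1/4).
T = (3.55×10^12)^(1/4) = 1370 K.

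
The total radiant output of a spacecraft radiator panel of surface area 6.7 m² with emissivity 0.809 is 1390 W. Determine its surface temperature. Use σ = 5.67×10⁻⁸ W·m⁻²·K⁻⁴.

T ≈ 259 K

From P = εσAT⁴, T = (P / εσA)^(1/4) = (1390 / (0.809 × 5.67×10⁻⁸ × 6.70))^(1/4).
T = (4.52×10^9)^(1/4) = 259 K.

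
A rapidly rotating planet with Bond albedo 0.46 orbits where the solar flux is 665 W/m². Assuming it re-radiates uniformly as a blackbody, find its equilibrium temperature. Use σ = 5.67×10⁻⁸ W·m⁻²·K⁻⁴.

Power absorbed = (1−a)S·πR²; power emitted = 4πR²σT⁴. Equating and cancelling πR²:
T = ((1−a)S / 4σ)^(1/4) = (359 / (4 × 5.67×10⁻⁸))^(1/4) = (1.58×10^9)^(1/4).
T = 199 K.

T ≈ 199 K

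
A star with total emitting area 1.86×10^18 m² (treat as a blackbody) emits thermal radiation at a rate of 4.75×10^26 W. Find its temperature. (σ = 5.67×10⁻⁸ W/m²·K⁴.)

From P = σAT⁴, T = (P / σA)^(1/4) = (4.75×10^26 / (5.67×10⁻⁸ × 1.86×10^18))^(1/4).
T = (4.50×10^15)^(1/4) = 8190 K.

T ≈ 8190 K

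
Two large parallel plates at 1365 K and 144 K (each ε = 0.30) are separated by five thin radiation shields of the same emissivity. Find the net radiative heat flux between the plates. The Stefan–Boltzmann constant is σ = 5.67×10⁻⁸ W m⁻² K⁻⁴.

Each of the 6 gaps contributes resistance (2/ε − 1) = 2/0.30 − 1 = 5.667; total = 34.00.
q = σ(T₁⁴ − T₂⁴) / 34.00 = 5.67×10⁻⁸ × 3.47×10^12 / 34.00 = 5790 W/m².

q ≈ 5790 W/m²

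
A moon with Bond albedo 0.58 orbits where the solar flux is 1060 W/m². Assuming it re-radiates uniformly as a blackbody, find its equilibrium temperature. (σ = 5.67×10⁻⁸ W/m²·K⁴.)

Power absorbed = (1−a)S·πR²; power emitted = 4πR²σT⁴. Equating and cancelling πR²:
T = ((1−a)S / 4σ)^(1/4) = (445 / (4 × 5.67×10⁻⁸))^(1/4) = (1.96×10^9)^(1/4).
T = 210 K.

T ≈ 210 K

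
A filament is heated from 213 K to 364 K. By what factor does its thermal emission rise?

P ∝ T⁴, so the ratio is (364/213)⁴ = (1.709)⁴ = 8.53.

ratio ≈ 8.53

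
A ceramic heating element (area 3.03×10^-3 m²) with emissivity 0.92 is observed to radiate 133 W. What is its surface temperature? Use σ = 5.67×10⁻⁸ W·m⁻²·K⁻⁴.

From P = εσAT⁴, T = (P / εσA)^(1/4) = (133 / (0.92 × 5.67×10⁻⁸ × 3.03×10^-3))^(1/4).
T = (8.41×10^11)^(1/4) = 958 K.

T ≈ 958 K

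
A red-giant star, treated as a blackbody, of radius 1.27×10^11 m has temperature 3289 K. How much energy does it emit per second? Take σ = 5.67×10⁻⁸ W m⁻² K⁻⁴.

P ≈ 1.34×10^30 W

A = 4πr² = 4π × (1.27×10^11)² = 2.03×10^23 m².
P = σAT⁴ = 5.67×10⁻⁸ × 2.03×10^23 × (3289)⁴ = 5.67×10⁻⁸ × 2.03×10^23 × 1.17×10^14.
P = 1.34×10^30 W.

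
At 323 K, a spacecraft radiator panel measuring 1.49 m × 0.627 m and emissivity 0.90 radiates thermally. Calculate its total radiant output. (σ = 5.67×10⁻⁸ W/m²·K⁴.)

P ≈ 519 W

A = 1.49 × 0.627 = 0.934 m².
P = εσAT⁴ = 0.90 × 5.67×10⁻⁸ × 0.934 × (323)⁴ = 0.90 × 5.67×10⁻⁸ × 0.934 × 1.09×10^10.
P = 519 W.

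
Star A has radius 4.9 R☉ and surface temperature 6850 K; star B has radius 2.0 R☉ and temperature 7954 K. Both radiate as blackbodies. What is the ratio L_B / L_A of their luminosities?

L_B/L_A ≈ 0.303

L = 4πR²σT⁴ ∝ R²T⁴, so L_B/L_A = (2.0/4.9)² × (7954/6850)⁴ = 0.167 × 1.82 = 0.303.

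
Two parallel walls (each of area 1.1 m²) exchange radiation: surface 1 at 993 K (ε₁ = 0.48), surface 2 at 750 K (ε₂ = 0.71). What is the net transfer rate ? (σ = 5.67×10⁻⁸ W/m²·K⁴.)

Q ≈ 16400 W

For two large parallel gray plates, q = σ(T₁⁴ − T₂⁴) / (1/ε₁ + 1/ε₂ − 1).
1/ε₁ + 1/ε₂ − 1 = 1/0.48 + 1/0.71 − 1 = 2.492.
T₁⁴ − T₂⁴ = 9.72×10^11 − 3.16×10^11 = 6.56×10^11 K⁴.
q = 5.67×10⁻⁸ × 6.56×10^11 / 2.492 = 14900 W/m².
Q = q·A = 14900 × 1.1 = 16400 W.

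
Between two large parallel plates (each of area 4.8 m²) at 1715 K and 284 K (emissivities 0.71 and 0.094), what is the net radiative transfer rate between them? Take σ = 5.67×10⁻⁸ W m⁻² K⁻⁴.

For two large parallel gray plates, q = σ(T₁⁴ − T₂⁴) / (1/ε₁ + 1/ε₂ − 1).
1/ε₁ + 1/ε₂ − 1 = 1/0.71 + 1/0.094 − 1 = 11.05.
T₁⁴ − T₂⁴ = 8.65×10^12 − 6.51×10^9 = 8.64×10^12 K⁴.
q = 5.67×10⁻⁸ × 8.64×10^12 / 11.05 = 44400 W/m².
Q = q·A = 44400 × 4.8 = 2.13×10^5 W.

Q ≈ 2.13×10^5 W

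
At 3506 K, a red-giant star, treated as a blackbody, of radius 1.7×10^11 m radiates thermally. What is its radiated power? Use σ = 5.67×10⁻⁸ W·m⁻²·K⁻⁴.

A = 4πr² = 4π × (1.7×10^11)² = 3.63×10^23 m².
P = σAT⁴ = 5.67×10⁻⁸ × 3.63×10^23 × (3506)⁴ = 5.67×10⁻⁸ × 3.63×10^23 × 1.51×10^14.
P = 3.11×10^30 W.

P ≈ 3.11×10^30 W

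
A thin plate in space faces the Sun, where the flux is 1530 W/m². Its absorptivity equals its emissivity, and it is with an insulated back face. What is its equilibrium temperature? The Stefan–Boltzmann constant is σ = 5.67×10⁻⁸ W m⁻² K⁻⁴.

Absorbed flux αS = emitted flux εσT⁴ (one radiating face); with α = ε, T = (S/σ)^(1/4).
T = (1530 / 5.67×10⁻⁸)^(1/4) = (2.70×10^10)^(1/4).
T = 405 K.

T ≈ 405 K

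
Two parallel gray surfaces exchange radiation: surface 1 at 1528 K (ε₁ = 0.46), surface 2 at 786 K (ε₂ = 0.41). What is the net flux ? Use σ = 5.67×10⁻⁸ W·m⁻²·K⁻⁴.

For two large parallel gray plates, q = σ(T₁⁴ − T₂⁴) / (1/ε₁ + 1/ε₂ − 1).
1/ε₁ + 1/ε₂ − 1 = 1/0.46 + 1/0.41 − 1 = 3.613.
T₁⁴ − T₂⁴ = 5.45×10^12 − 3.82×10^11 = 5.07×10^12 K⁴.
q = 5.67×10⁻⁸ × 5.07×10^12 / 3.613 = 79600 W/m².

q ≈ 79600 W/m²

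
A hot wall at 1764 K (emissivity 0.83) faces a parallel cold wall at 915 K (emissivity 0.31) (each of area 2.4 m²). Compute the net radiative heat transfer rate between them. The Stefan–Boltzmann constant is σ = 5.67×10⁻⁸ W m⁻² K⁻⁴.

For two large parallel gray plates, q = σ(T₁⁴ − T₂⁴) / (1/ε₁ + 1/ε₂ − 1).
1/ε₁ + 1/ε₂ − 1 = 1/0.83 + 1/0.31 − 1 = 3.431.
T₁⁴ − T₂⁴ = 9.68×10^12 − 7.01×10^11 = 8.98×10^12 K⁴.
q = 5.67×10⁻⁸ × 8.98×10^12 / 3.431 = 1.48×10^5 W/m².
Q = q·A = 1.48×10^5 × 2.4 = 3.56×10^5 W.

Q ≈ 3.56×10^5 W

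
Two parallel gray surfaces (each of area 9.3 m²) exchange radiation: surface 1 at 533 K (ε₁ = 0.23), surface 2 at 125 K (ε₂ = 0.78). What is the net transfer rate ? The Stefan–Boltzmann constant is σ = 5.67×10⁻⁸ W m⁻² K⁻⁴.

For two large parallel gray plates, q = σ(T₁⁴ − T₂⁴) / (1/ε₁ + 1/ε₂ − 1).
1/ε₁ + 1/ε₂ − 1 = 1/0.23 + 1/0.78 − 1 = 4.630.
T₁⁴ − T₂⁴ = 8.07×10^10 − 2.44×10^8 = 8.05×10^10 K⁴.
q = 5.67×10⁻⁸ × 8.05×10^10 / 4.630 = 985 W/m².
Q = q·A = 985 × 9.3 = 9160 W.

Q ≈ 9160 W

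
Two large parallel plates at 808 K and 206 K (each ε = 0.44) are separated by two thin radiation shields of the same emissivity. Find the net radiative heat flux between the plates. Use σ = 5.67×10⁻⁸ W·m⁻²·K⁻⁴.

Each of the 3 gaps contributes resistance (2/ε − 1) = 2/0.44 − 1 = 3.545; total = 10.64.
q = σ(T₁⁴ − T₂⁴) / 10.64 = 5.67×10⁻⁸ × 4.24×10^11 / 10.64 = 2260 W/m².

q ≈ 2260 W/m²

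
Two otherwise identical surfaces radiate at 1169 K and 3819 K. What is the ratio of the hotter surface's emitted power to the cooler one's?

P ∝ T⁴, so the ratio is (3819/1169)⁴ = (3.267)⁴ = 114.

ratio ≈ 114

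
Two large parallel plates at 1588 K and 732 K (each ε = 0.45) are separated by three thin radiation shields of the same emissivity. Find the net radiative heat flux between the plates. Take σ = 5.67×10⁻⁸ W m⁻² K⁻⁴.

q ≈ 25000 W/m²

Each of the 4 gaps contributes resistance (2/ε − 1) = 2/0.45 − 1 = 3.444; total = 13.78.
q = σ(T₁⁴ − T₂⁴) / 13.78 = 5.67×10⁻⁸ × 6.07×10^12 / 13.78 = 25000 W/m².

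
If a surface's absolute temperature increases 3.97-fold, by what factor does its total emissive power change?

factor ≈ 248

P ∝ T⁴, so the power scales as (3.97)⁴ = 248.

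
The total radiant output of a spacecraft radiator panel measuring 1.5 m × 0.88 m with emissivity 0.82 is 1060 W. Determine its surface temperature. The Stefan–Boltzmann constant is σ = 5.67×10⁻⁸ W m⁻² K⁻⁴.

A = 1.5 × 0.88 = 1.32 m².
From P = εσAT⁴, T = (P / εσA)^(1/4) = (1060 / (0.82 × 5.67×10⁻⁸ × 1.32))^(1/4).
T = (1.73×10^10)^(1/4) = 363 K.

T ≈ 363 K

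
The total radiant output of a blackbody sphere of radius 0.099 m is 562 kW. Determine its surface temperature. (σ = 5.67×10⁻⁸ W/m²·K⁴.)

A = 4πr² = 4π × (0.099)² = 0.123 m².
From P = σAT⁴, T = (P / σA)^(1/4) = (5.62×10^5 / (5.67×10⁻⁸ × 0.123))^(1/4).
T = (8.05×10^13)^(1/4) = 3000 K.

T ≈ 3000 K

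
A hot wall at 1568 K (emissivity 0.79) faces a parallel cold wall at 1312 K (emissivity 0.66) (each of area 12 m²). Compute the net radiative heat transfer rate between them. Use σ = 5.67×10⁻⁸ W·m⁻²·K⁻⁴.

Q ≈ 1.18×10^6 W

For two large parallel gray plates, q = σ(T₁⁴ − T₂⁴) / (1/ε₁ + 1/ε₂ − 1).
1/ε₁ + 1/ε₂ − 1 = 1/0.79 + 1/0.66 − 1 = 1.781.
T₁⁴ − T₂⁴ = 6.04×10^12 − 2.96×10^12 = 3.08×10^12 K⁴.
q = 5.67×10⁻⁸ × 3.08×10^12 / 1.781 = 98100 W/m².
Q = q·A = 98100 × 12 = 1.18×10^6 W.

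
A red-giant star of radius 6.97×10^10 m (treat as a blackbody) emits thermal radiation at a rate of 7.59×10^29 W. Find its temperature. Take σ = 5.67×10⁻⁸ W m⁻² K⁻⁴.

A = 4πr² = 4π × (6.97×10^10)² = 6.10×10^22 m².
From P = σAT⁴, T = (P / σA)^(1/4) = (7.59×10^29 / (5.67×10⁻⁸ × 6.10×10^22))^(1/4).
T = (2.19×10^14)^(1/4) = 3850 K.

T ≈ 3850 K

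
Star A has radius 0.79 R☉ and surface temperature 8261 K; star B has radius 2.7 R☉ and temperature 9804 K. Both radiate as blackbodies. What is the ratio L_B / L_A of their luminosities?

L = 4πR²σT⁴ ∝ R²T⁴, so L_B/L_A = (2.7/0.79)² × (9804/8261)⁴ = 11.7 × 1.98 = 23.2.

L_B/L_A ≈ 23.2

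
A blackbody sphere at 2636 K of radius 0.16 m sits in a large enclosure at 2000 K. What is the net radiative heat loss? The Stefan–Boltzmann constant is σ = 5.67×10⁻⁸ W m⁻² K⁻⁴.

Q ≈ 5.89×10^5 W

A = 4πr² = 4π × (0.16)² = 0.322 m².
Q = σA(T⁴ − T_s⁴). T⁴ − T_s⁴ = (2636)⁴ − (2000)⁴ = 4.83×10^13 − 1.60×10^13 = 3.23×10^13 K⁴.
Q = 5.67×10⁻⁸ × 0.322 × 3.23×10^13 = 5.89×10^5 W.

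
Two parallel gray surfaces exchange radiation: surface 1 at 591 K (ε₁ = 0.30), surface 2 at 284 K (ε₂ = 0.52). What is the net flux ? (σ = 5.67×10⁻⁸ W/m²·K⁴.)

q ≈ 1540 W/m²

For two large parallel gray plates, q = σ(T₁⁴ − T₂⁴) / (1/ε₁ + 1/ε₂ − 1).
1/ε₁ + 1/ε₂ − 1 = 1/0.30 + 1/0.52 − 1 = 4.256.
T₁⁴ − T₂⁴ = 1.22×10^11 − 6.51×10^9 = 1.15×10^11 K⁴.
q = 5.67×10⁻⁸ × 1.15×10^11 / 4.256 = 1540 W/m².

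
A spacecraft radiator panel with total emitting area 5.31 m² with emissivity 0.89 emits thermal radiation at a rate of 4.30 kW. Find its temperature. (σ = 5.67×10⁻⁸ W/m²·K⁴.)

From P = εσAT⁴, T = (P / εσA)^(1/4) = (4300 / (0.89 × 5.67×10⁻⁸ × 5.31))^(1/4).
T = (1.60×10^10)^(1/4) = 356 K.

T ≈ 356 K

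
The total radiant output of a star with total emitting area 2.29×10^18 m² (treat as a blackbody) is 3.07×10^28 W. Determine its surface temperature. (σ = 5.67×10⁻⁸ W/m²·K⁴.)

T ≈ 22100 K

From P = σAT⁴, T = (P / σA)^(1/4) = (3.07×10^28 / (5.67×10⁻⁸ × 2.29×10^18))^(1/4).
T = (2.36×10^17)^(1/4) = 22100 K.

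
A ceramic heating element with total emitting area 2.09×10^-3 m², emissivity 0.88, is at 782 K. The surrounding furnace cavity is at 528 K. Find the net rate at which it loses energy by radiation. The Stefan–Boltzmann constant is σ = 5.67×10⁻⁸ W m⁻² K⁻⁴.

Q ≈ 30.9 W

Q = εσA(T⁴ − T_s⁴). T⁴ − T_s⁴ = (782)⁴ − (528)⁴ = 3.74×10^11 − 7.77×10^10 = 2.96×10^11 K⁴.
Q = 0.88 × 5.67×10⁻⁸ × 2.09×10^-3 × 2.96×10^11 = 30.9 W.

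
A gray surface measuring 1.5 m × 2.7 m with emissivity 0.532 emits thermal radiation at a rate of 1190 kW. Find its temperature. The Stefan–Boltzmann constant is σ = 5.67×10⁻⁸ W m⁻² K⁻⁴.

A = 1.5 × 2.7 = 4.05 m².
From P = εσAT⁴, T = (P / εσA)^(1/4) = (1.19×10^6 / (0.532 × 5.67×10⁻⁸ × 4.05))^(1/4).
T = (9.74×10^12)^(1/4) = 1770 K.

T ≈ 1770 K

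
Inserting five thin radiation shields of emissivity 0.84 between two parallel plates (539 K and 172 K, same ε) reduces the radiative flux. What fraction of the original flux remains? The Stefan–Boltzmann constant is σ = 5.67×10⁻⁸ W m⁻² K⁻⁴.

ratio ≈ 0.167

With N identical shields there are N+1 = 6 gaps in series, each with the same radiative resistance, so the flux falls to 1/(N+1) of its unshielded value.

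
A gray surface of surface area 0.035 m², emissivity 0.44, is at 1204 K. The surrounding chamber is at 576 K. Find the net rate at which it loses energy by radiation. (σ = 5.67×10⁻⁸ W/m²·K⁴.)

Q ≈ 1740 W

Q = εσA(T⁴ − T_s⁴). T⁴ − T_s⁴ = (1204)⁴ − (576)⁴ = 2.10×10^12 − 1.10×10^11 = 1.99×10^12 K⁴.
Q = 0.44 × 5.67×10⁻⁸ × 0.0350 × 1.99×10^12 = 1740 W.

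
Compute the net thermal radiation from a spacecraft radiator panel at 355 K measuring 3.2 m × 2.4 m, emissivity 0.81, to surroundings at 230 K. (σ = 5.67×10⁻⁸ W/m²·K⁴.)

Q ≈ 4610 W

A = 3.2 × 2.4 = 7.68 m².
Q = εσA(T⁴ − T_s⁴). T⁴ − T_s⁴ = (355)⁴ − (230)⁴ = 1.59×10^10 − 2.80×10^9 = 1.31×10^10 K⁴.
Q = 0.81 × 5.67×10⁻⁸ × 7.68 × 1.31×10^10 = 4610 W.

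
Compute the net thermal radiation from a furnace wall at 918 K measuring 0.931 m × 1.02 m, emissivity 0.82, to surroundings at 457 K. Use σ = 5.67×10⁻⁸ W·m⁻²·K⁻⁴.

A = 0.931 × 1.02 = 0.950 m².
Q = εσA(T⁴ − T_s⁴). T⁴ − T_s⁴ = (918)⁴ − (457)⁴ = 7.10×10^11 − 4.36×10^10 = 6.67×10^11 K⁴.
Q = 0.82 × 5.67×10⁻⁸ × 0.950 × 6.67×10^11 = 29400 W.

Q ≈ 29400 W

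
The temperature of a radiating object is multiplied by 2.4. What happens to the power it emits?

factor ≈ 33.2

P ∝ T⁴, so the power scales as (2.4)⁴ = 33.2.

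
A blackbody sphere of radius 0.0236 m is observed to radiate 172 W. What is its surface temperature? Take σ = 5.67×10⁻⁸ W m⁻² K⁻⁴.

A = 4πr² = 4π × (0.0236)² = 7.00×10^-3 m².
From P = σAT⁴, T = (P / σA)^(1/4) = (172 / (5.67×10⁻⁸ × 7.00×10^-3))^(1/4).
T = (4.33×10^11)^(1/4) = 811 K.

T ≈ 811 K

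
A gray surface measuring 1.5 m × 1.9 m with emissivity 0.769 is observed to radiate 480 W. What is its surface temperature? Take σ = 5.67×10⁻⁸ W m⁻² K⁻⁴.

T ≈ 249 K

A = 1.5 × 1.9 = 2.85 m².
From P = εσAT⁴, T = (P / εσA)^(1/4) = (480 / (0.769 × 5.67×10⁻⁸ × 2.85))^(1/4).
T = (3.86×10^9)^(1/4) = 249 K.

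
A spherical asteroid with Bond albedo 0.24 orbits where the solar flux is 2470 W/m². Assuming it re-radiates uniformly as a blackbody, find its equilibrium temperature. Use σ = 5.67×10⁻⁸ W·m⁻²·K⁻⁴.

T ≈ 302 K

Power absorbed = (1−a)S·πR²; power emitted = 4πR²σT⁴. Equating and cancelling πR²:
T = ((1−a)S / 4σ)^(1/4) = (1880 / (4 × 5.67×10⁻⁸))^(1/4) = (8.28×10^9)^(1/4).
T = 302 K.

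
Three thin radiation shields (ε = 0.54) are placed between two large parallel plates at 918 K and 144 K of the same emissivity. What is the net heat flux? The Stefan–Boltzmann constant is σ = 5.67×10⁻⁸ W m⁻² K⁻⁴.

Each of the 4 gaps contributes resistance (2/ε − 1) = 2/0.54 − 1 = 2.704; total = 10.81.
q = σ(T₁⁴ − T₂⁴) / 10.81 = 5.67×10⁻⁸ × 7.10×10^11 / 10.81 = 3720 W/m².

q ≈ 3720 W/m²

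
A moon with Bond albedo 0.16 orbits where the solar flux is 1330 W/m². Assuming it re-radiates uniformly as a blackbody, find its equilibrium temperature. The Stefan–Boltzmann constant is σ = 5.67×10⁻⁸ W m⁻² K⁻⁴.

T ≈ 265 K

Power absorbed = (1−a)S·πR²; power emitted = 4πR²σT⁴. Equating and cancelling πR²:
T = ((1−a)S / 4σ)^(1/4) = (1120 / (4 × 5.67×10⁻⁸))^(1/4) = (4.93×10^9)^(1/4).
T = 265 K.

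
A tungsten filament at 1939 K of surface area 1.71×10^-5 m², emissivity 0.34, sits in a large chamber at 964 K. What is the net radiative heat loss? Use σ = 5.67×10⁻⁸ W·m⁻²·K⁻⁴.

Q ≈ 4.38 W

Q = εσA(T⁴ − T_s⁴). T⁴ − T_s⁴ = (1939)⁴ − (964)⁴ = 1.41×10^13 − 8.64×10^11 = 1.33×10^13 K⁴.
Q = 0.34 × 5.67×10⁻⁸ × 1.71×10^-5 × 1.33×10^13 = 4.38 W.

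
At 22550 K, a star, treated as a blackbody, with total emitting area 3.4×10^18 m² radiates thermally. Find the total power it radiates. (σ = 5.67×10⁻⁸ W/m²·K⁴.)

P ≈ 4.98×10^28 W

P = σAT⁴ = 5.67×10⁻⁸ × 3.40×10^18 × (22550)⁴ = 5.67×10⁻⁸ × 3.40×10^18 × 2.59×10^17.
P = 4.98×10^28 W.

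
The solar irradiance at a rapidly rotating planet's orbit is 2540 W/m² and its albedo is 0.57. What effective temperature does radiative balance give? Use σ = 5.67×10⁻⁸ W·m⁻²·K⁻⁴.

Power absorbed = (1−a)S·πR²; power emitted = 4πR²σT⁴. Equating and cancelling πR²:
T = ((1−a)S / 4σ)^(1/4) = (1090 / (4 × 5.67×10⁻⁸))^(1/4) = (4.82×10^9)^(1/4).
T = 263 K.

T ≈ 263 K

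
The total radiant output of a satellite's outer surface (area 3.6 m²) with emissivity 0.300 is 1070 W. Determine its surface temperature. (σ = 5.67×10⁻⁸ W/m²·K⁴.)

From P = εσAT⁴, T = (P / εσA)^(1/4) = (1070 / (0.300 × 5.67×10⁻⁸ × 3.60))^(1/4).
T = (1.75×10^10)^(1/4) = 364 K.

T ≈ 364 K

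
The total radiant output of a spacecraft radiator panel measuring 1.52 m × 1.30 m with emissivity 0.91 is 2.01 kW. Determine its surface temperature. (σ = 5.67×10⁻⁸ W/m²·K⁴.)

T ≈ 375 K

A = 1.52 × 1.30 = 1.98 m².
From P = εσAT⁴, T = (P / εσA)^(1/4) = (2010 / (0.91 × 5.67×10⁻⁸ × 1.98))^(1/4).
T = (1.97×10^10)^(1/4) = 375 K.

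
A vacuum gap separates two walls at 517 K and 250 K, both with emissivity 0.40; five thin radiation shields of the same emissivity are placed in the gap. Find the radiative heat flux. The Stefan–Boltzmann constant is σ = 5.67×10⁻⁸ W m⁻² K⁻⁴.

Each of the 6 gaps contributes resistance (2/ε − 1) = 2/0.40 − 1 = 4.000; total = 24.00.
q = σ(T₁⁴ − T₂⁴) / 24.00 = 5.67×10⁻⁸ × 6.75×10^10 / 24.00 = 160 W/m².

q ≈ 160 W/m²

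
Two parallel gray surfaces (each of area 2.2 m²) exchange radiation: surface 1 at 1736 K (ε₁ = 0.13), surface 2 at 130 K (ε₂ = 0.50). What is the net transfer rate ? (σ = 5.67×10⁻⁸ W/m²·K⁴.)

Q ≈ 1.30×10^5 W

For two large parallel gray plates, q = σ(T₁⁴ − T₂⁴) / (1/ε₁ + 1/ε₂ − 1).
1/ε₁ + 1/ε₂ − 1 = 1/0.13 + 1/0.50 − 1 = 8.692.
T₁⁴ − T₂⁴ = 9.08×10^12 − 2.86×10^8 = 9.08×10^12 K⁴.
q = 5.67×10⁻⁸ × 9.08×10^12 / 8.692 = 59200 W/m².
Q = q·A = 59200 × 2.2 = 1.30×10^5 W.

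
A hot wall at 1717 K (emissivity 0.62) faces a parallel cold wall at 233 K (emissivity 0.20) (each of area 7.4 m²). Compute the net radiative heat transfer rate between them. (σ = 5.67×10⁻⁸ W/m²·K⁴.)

For two large parallel gray plates, q = σ(T₁⁴ − T₂⁴) / (1/ε₁ + 1/ε₂ − 1).
1/ε₁ + 1/ε₂ − 1 = 1/0.62 + 1/0.20 − 1 = 5.613.
T₁⁴ − T₂⁴ = 8.69×10^12 − 2.95×10^9 = 8.69×10^12 K⁴.
q = 5.67×10⁻⁸ × 8.69×10^12 / 5.613 = 87800 W/m².
Q = q·A = 87800 × 7.4 = 6.49×10^5 W.

Q ≈ 6.49×10^5 W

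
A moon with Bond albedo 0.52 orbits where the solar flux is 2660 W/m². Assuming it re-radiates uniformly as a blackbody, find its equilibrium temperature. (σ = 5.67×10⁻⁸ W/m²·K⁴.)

Power absorbed = (1−a)S·πR²; power emitted = 4πR²σT⁴. Equating and cancelling πR²:
T = ((1−a)S / 4σ)^(1/4) = (1280 / (4 × 5.67×10⁻⁸))^(1/4) = (5.63×10^9)^(1/4).
T = 274 K.

T ≈ 274 K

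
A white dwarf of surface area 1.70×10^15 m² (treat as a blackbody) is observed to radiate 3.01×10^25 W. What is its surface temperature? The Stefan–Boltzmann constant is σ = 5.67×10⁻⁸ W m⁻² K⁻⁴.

T ≈ 23600 K

From P = σAT⁴, T = (P / σA)^(1/4) = (3.01×10^25 / (5.67×10⁻⁸ × 1.70×10^15))^(1/4).
T = (3.12×10^17)^(1/4) = 23600 K.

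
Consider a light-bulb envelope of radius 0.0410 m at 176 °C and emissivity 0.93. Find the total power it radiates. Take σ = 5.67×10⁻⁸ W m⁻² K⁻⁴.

P ≈ 45.3 W

A = 4πr² = 4π × (0.0410)² = 0.0211 m².
176 °C = 449 K.
P = εσAT⁴ = 0.93 × 5.67×10⁻⁸ × 0.0211 × (449)⁴ = 0.93 × 5.67×10⁻⁸ × 0.0211 × 4.06×10^10.
P = 45.3 W.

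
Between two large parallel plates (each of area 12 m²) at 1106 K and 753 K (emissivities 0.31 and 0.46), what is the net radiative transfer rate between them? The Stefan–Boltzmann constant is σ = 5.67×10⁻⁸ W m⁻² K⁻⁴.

Q ≈ 1.82×10^5 W

For two large parallel gray plates, q = σ(T₁⁴ − T₂⁴) / (1/ε₁ + 1/ε₂ − 1).
1/ε₁ + 1/ε₂ − 1 = 1/0.31 + 1/0.46 − 1 = 4.400.
T₁⁴ − T₂⁴ = 1.50×10^12 − 3.21×10^11 = 1.17×10^12 K⁴.
q = 5.67×10⁻⁸ × 1.17×10^12 / 4.400 = 15100 W/m².
Q = q·A = 15100 × 12 = 1.82×10^5 W.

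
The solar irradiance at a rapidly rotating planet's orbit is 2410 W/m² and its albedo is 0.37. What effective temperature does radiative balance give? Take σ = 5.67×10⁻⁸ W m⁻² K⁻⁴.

Power absorbed = (1−a)S·πR²; power emitted = 4πR²σT⁴. Equating and cancelling πR²:
T = ((1−a)S / 4σ)^(1/4) = (1520 / (4 × 5.67×10⁻⁸))^(1/4) = (6.69×10^9)^(1/4).
T = 286 K.

T ≈ 286 K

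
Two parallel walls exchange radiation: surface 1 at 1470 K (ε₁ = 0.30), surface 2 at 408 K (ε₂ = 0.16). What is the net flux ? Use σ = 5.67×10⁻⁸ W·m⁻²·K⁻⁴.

q ≈ 30700 W/m²

For two large parallel gray plates, q = σ(T₁⁴ − T₂⁴) / (1/ε₁ + 1/ε₂ − 1).
1/ε₁ + 1/ε₂ − 1 = 1/0.30 + 1/0.16 − 1 = 8.583.
T₁⁴ − T₂⁴ = 4.67×10^12 − 2.77×10^10 = 4.64×10^12 K⁴.
q = 5.67×10⁻⁸ × 4.64×10^12 / 8.583 = 30700 W/m².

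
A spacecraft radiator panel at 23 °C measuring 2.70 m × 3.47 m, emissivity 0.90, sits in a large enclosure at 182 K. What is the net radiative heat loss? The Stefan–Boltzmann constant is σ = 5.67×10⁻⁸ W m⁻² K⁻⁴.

A = 2.70 × 3.47 = 9.37 m².
Convert: 23 °C = 296 K.
Q = εσA(T⁴ − T_s⁴). T⁴ − T_s⁴ = (296)⁴ − (182)⁴ = 7.68×10^9 − 1.10×10^9 = 6.58×10^9 K⁴.
Q = 0.90 × 5.67×10⁻⁸ × 9.37 × 6.58×10^9 = 3150 W.

Q ≈ 3150 W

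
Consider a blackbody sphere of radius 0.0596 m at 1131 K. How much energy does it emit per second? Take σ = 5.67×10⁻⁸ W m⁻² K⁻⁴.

A = 4πr² = 4π × (0.0596)² = 0.0446 m².
P = σAT⁴ = 5.67×10⁻⁸ × 0.0446 × (1131)⁴ = 5.67×10⁻⁸ × 0.0446 × 1.64×10^12.
P = 4140 W.

P ≈ 4140 W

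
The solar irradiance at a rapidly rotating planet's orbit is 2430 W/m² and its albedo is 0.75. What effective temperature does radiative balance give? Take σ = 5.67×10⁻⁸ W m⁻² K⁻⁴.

Power absorbed = (1−a)S·πR²; power emitted = 4πR²σT⁴. Equating and cancelling πR²:
T = ((1−a)S / 4σ)^(1/4) = (608 / (4 × 5.67×10⁻⁸))^(1/4) = (2.68×10^9)^(1/4).
T = 227 K.

T ≈ 227 K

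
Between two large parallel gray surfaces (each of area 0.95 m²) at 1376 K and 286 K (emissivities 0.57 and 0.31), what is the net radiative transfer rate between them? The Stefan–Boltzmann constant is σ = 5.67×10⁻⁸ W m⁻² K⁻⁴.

For two large parallel gray plates, q = σ(T₁⁴ − T₂⁴) / (1/ε₁ + 1/ε₂ − 1).
1/ε₁ + 1/ε₂ − 1 = 1/0.57 + 1/0.31 − 1 = 3.980.
T₁⁴ − T₂⁴ = 3.58×10^12 − 6.69×10^9 = 3.58×10^12 K⁴.
q = 5.67×10⁻⁸ × 3.58×10^12 / 3.980 = 51000 W/m².
Q = q·A = 51000 × 0.95 = 48400 W.

Q ≈ 48400 W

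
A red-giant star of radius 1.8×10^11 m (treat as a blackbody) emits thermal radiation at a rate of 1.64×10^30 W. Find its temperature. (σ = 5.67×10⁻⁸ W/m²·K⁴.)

T ≈ 2900 K

A = 4πr² = 4π × (1.8×10^11)² = 4.07×10^23 m².
From P = σAT⁴, T = (P / σA)^(1/4) = (1.64×10^30 / (5.67×10⁻⁸ × 4.07×10^23))^(1/4).
T = (7.10×10^13)^(1/4) = 2900 K.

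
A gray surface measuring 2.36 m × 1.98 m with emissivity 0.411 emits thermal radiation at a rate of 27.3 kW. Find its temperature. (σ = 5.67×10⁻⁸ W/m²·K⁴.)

A = 2.36 × 1.98 = 4.67 m².
From P = εσAT⁴, T = (P / εσA)^(1/4) = (27300 / (0.411 × 5.67×10⁻⁸ × 4.67))^(1/4).
T = (2.51×10^11)^(1/4) = 708 K.

T ≈ 708 K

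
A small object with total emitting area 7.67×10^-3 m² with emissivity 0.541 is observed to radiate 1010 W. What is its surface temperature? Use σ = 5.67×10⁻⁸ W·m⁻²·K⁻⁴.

T ≈ 1440 K

From P = εσAT⁴, T = (P / εσA)^(1/4) = (1010 / (0.541 × 5.67×10⁻⁸ × 7.67×10^-3))^(1/4).
T = (4.29×10^12)^(1/4) = 1440 K.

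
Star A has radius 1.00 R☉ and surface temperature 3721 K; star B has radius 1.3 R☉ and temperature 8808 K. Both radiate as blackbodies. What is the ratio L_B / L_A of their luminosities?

L_B/L_A ≈ 53.1

L = 4πR²σT⁴ ∝ R²T⁴, so L_B/L_A = (1.3/1.00)² × (8808/3721)⁴ = 1.69 × 31.4 = 53.1.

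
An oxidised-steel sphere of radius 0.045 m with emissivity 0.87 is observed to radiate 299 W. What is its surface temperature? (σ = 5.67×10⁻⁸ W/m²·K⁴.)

A = 4πr² = 4π × (0.045)² = 0.0254 m².
From P = εσAT⁴, T = (P / εσA)^(1/4) = (299 / (0.87 × 5.67×10⁻⁸ × 0.0254))^(1/4).
T = (2.38×10^11)^(1/4) = 699 K.

T ≈ 699 K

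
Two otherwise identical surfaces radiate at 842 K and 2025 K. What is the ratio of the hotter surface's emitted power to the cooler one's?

P ∝ T⁴, so the ratio is (2025/842)⁴ = (2.405)⁴ = 33.5.

ratio ≈ 33.5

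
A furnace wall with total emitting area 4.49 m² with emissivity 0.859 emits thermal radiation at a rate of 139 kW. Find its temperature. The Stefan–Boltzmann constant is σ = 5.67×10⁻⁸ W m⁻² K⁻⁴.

From P = εσAT⁴, T = (P / εσA)^(1/4) = (1.39×10^5 / (0.859 × 5.67×10⁻⁸ × 4.49))^(1/4).
T = (6.36×10^11)^(1/4) = 893 K.

T ≈ 893 K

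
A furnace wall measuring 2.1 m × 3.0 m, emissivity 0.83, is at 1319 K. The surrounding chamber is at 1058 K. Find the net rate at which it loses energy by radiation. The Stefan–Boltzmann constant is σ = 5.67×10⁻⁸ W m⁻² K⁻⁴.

Q ≈ 5.26×10^5 W

A = 2.1 × 3.0 = 6.30 m².
Q = εσA(T⁴ − T_s⁴). T⁴ − T_s⁴ = (1319)⁴ − (1058)⁴ = 3.03×10^12 − 1.25×10^12 = 1.77×10^12 K⁴.
Q = 0.83 × 5.67×10⁻⁸ × 6.30 × 1.77×10^12 = 5.26×10^5 W.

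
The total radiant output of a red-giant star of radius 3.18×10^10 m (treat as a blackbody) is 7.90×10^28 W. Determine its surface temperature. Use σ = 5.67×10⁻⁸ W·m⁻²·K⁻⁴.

T ≈ 3240 K

A = 4πr² = 4π × (3.18×10^10)² = 1.27×10^22 m².
From P = σAT⁴, T = (P / σA)^(1/4) = (7.90×10^28 / (5.67×10⁻⁸ × 1.27×10^22))^(1/4).
T = (1.10×10^14)^(1/4) = 3240 K.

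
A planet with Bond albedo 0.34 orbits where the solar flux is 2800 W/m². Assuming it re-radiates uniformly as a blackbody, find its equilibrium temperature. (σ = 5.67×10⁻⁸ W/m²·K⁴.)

T ≈ 300 K

Power absorbed = (1−a)S·πR²; power emitted = 4πR²σT⁴. Equating and cancelling πR²:
T = ((1−a)S / 4σ)^(1/4) = (1850 / (4 × 5.67×10⁻⁸))^(1/4) = (8.15×10^9)^(1/4).
T = 300 K.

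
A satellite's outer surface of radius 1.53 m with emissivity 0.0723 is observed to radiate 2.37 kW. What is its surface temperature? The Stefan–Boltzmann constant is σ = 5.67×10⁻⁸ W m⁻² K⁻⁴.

T ≈ 374 K

A = 4πr² = 4π × (1.53)² = 29.4 m².
From P = εσAT⁴, T = (P / εσA)^(1/4) = (2370 / (0.0723 × 5.67×10⁻⁸ × 29.4))^(1/4).
T = (1.97×10^10)^(1/4) = 374 K.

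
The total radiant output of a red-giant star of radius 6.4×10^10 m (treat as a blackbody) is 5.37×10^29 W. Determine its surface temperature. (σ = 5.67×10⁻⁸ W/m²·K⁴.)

T ≈ 3680 K

A = 4πr² = 4π × (6.4×10^10)² = 5.15×10^22 m².
From P = σAT⁴, T = (P / σA)^(1/4) = (5.37×10^29 / (5.67×10⁻⁸ × 5.15×10^22))^(1/4).
T = (1.84×10^14)^(1/4) = 3680 K.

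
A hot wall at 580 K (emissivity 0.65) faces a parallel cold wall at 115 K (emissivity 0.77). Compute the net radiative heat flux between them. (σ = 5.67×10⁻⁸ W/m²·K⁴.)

For two large parallel gray plates, q = σ(T₁⁴ − T₂⁴) / (1/ε₁ + 1/ε₂ − 1).
1/ε₁ + 1/ε₂ − 1 = 1/0.65 + 1/0.77 − 1 = 1.837.
T₁⁴ − T₂⁴ = 1.13×10^11 − 1.75×10^8 = 1.13×10^11 K⁴.
q = 5.67×10⁻⁸ × 1.13×10^11 / 1.837 = 3490 W/m².

q ≈ 3490 W/m²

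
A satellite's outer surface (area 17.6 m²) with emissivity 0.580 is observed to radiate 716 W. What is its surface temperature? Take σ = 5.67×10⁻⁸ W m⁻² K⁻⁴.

From P = εσAT⁴, T = (P / εσA)^(1/4) = (716 / (0.580 × 5.67×10⁻⁸ × 17.6))^(1/4).
T = (1.24×10^9)^(1/4) = 188 K.

T ≈ 188 K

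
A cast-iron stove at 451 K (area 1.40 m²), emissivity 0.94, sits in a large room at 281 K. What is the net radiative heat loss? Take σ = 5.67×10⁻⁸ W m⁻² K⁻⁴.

Q = εσA(T⁴ − T_s⁴). T⁴ − T_s⁴ = (451)⁴ − (281)⁴ = 4.14×10^10 − 6.23×10^9 = 3.51×10^10 K⁴.
Q = 0.94 × 5.67×10⁻⁸ × 1.40 × 3.51×10^10 = 2620 W.

Q ≈ 2620 W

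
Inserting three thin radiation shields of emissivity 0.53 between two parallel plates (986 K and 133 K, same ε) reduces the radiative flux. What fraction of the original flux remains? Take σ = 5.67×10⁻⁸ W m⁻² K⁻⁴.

With N identical shields there are N+1 = 4 gaps in series, each with the same radiative resistance, so the flux falls to 1/(N+1) of its unshielded value.

ratio ≈ 0.250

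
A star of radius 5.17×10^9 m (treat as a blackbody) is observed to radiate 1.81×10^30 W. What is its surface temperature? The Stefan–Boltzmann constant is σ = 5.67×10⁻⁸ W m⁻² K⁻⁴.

T ≈ 17600 K

A = 4πr² = 4π × (5.17×10^9)² = 3.36×10^20 m².
From P = σAT⁴, T = (P / σA)^(1/4) = (1.81×10^30 / (5.67×10⁻⁸ × 3.36×10^20))^(1/4).
T = (9.50×10^16)^(1/4) = 17600 K.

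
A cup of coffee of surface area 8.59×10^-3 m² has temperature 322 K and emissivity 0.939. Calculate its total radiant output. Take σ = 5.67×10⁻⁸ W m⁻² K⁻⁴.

Stefan–Boltzmann: P = εσAT⁴ = 0.939 × 5.67×10⁻⁸ × 8.59×10^-3 × (322)⁴ = 0.939 × 5.67×10⁻⁸ × 8.59×10^-3 × 1.08×10^10.
P = 4.92 W.

P ≈ 4.92 W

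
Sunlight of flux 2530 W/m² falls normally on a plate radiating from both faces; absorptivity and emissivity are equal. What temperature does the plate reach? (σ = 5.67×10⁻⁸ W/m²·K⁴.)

Absorbed flux αS = emitted flux 2εσT⁴ per unit area; with α = ε this gives T = (S/2σ)^(1/4).
T = (2530 / (2 × 5.67×10⁻⁸))^(1/4) = (2.23×10^10)^(1/4).
T = 386 K.

T ≈ 386 K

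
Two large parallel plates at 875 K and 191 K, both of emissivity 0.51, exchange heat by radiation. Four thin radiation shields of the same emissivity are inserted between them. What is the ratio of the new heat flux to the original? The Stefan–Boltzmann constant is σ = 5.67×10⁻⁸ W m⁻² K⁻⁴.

ratio ≈ 0.200

With N identical shields there are N+1 = 5 gaps in series, each with the same radiative resistance, so the flux falls to 1/(N+1) of its unshielded value.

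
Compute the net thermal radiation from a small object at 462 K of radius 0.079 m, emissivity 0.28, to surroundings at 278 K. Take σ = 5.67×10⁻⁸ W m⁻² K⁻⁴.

Q ≈ 49.3 W

A = 4πr² = 4π × (0.079)² = 0.0784 m².
Q = εσA(T⁴ − T_s⁴). T⁴ − T_s⁴ = (462)⁴ − (278)⁴ = 4.56×10^10 − 5.97×10^9 = 3.96×10^10 K⁴.
Q = 0.28 × 5.67×10⁻⁸ × 0.0784 × 3.96×10^10 = 49.3 W.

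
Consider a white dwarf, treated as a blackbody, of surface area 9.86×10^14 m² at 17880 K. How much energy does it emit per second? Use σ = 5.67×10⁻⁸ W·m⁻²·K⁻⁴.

P ≈ 5.71×10^24 W

P = σAT⁴ = 5.67×10⁻⁸ × 9.86×10^14 × (17880)⁴ = 5.67×10⁻⁸ × 9.86×10^14 × 1.02×10^17.
P = 5.71×10^24 W.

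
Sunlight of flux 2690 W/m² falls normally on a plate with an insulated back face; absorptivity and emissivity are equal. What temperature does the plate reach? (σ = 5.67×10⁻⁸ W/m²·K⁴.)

Absorbed flux αS = emitted flux εσT⁴ (one radiating face); with α = ε, T = (S/σ)^(1/4).
T = (2690 / 5.67×10⁻⁸)^(1/4) = (4.74×10^10)^(1/4).
T = 467 K.

T ≈ 467 K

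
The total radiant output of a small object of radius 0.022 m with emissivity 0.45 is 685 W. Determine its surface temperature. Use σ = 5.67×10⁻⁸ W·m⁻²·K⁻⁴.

A = 4πr² = 4π × (0.022)² = 6.08×10^-3 m².
From P = εσAT⁴, T = (P / εσA)^(1/4) = (685 / (0.45 × 5.67×10⁻⁸ × 6.08×10^-3))^(1/4).
T = (4.41×10^12)^(1/4) = 1450 K.

T ≈ 1450 K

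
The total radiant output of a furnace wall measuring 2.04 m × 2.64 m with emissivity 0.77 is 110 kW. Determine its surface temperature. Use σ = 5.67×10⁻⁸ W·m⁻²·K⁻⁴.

T ≈ 827 K

A = 2.04 × 2.64 = 5.39 m².
From P = εσAT⁴, T = (P / εσA)^(1/4) = (1.10×10^5 / (0.77 × 5.67×10⁻⁸ × 5.39))^(1/4).
T = (4.68×10^11)^(1/4) = 827 K.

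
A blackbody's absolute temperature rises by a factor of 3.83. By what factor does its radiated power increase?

P ∝ T⁴, so the power scales as (3.83)⁴ = 215.

factor ≈ 215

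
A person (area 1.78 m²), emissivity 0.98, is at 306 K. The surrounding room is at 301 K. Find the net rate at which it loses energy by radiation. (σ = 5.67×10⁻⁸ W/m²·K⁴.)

Q ≈ 55.3 W

Q = εσA(T⁴ − T_s⁴). T⁴ − T_s⁴ = (306)⁴ − (301)⁴ = 8.77×10^9 − 8.21×10^9 = 5.59×10^8 K⁴.
Q = 0.98 × 5.67×10⁻⁸ × 1.78 × 5.59×10^8 = 55.3 W.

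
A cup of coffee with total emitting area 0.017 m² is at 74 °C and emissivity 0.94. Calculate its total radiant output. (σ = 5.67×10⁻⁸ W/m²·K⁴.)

74 °C = 347 K.
P = εσAT⁴ = 0.94 × 5.67×10⁻⁸ × 0.0170 × (347)⁴ = 0.94 × 5.67×10⁻⁸ × 0.0170 × 1.45×10^10.
P = 13.1 W.

P ≈ 13.1 W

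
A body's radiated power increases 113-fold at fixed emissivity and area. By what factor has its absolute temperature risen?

P ∝ T⁴ ⇒ T ∝ P^(1/4), so T scales by (113)^(1/4) = 3.26.

factor ≈ 3.26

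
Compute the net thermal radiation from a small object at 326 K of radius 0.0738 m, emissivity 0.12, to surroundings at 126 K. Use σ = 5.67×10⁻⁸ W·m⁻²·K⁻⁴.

Q ≈ 5.14 W

A = 4πr² = 4π × (0.0738)² = 0.0684 m².
Q = εσA(T⁴ − T_s⁴). T⁴ − T_s⁴ = (326)⁴ − (126)⁴ = 1.13×10^10 − 2.52×10^8 = 1.10×10^10 K⁴.
Q = 0.12 × 5.67×10⁻⁸ × 0.0684 × 1.10×10^10 = 5.14 W.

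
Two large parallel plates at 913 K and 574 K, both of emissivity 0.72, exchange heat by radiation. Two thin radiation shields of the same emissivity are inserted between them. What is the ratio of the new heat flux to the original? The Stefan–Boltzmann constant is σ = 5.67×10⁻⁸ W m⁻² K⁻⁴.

ratio ≈ 0.333

With N identical shields there are N+1 = 3 gaps in series, each with the same radiative resistance, so the flux falls to 1/(N+1) of its unshielded value.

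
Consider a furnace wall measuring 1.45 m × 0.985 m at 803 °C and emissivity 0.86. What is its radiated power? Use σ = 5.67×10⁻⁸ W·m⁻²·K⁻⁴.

A = 1.45 × 0.985 = 1.43 m².
803 °C = 1076 K.
Stefan–Boltzmann: P = εσAT⁴ = 0.86 × 5.67×10⁻⁸ × 1.43 × (1076)⁴ = 0.86 × 5.67×10⁻⁸ × 1.43 × 1.34×10^12.
P = 93400 W.

P ≈ 93400 W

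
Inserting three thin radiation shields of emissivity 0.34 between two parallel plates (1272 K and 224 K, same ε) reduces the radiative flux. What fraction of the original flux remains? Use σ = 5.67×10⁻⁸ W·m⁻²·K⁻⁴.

ratio ≈ 0.250

With N identical shields there are N+1 = 4 gaps in series, each with the same radiative resistance, so the flux falls to 1/(N+1) of its unshielded value.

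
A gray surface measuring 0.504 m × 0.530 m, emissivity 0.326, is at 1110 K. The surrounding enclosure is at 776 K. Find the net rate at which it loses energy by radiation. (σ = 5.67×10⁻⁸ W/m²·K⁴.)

A = 0.504 × 0.530 = 0.267 m².
Q = εσA(T⁴ − T_s⁴). T⁴ − T_s⁴ = (1110)⁴ − (776)⁴ = 1.52×10^12 − 3.63×10^11 = 1.16×10^12 K⁴.
Q = 0.326 × 5.67×10⁻⁸ × 0.267 × 1.16×10^12 = 5710 W.

Q ≈ 5710 W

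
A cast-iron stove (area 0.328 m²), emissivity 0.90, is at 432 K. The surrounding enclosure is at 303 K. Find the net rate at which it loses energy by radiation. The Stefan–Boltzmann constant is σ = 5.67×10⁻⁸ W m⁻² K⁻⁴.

Q = εσA(T⁴ − T_s⁴). T⁴ − T_s⁴ = (432)⁴ − (303)⁴ = 3.48×10^10 − 8.43×10^9 = 2.64×10^10 K⁴.
Q = 0.90 × 5.67×10⁻⁸ × 0.328 × 2.64×10^10 = 442 W.

Q ≈ 442 W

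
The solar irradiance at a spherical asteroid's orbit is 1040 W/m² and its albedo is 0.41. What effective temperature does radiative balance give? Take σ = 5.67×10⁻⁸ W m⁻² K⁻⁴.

T ≈ 228 K

Power absorbed = (1−a)S·πR²; power emitted = 4πR²σT⁴. Equating and cancelling πR²:
T = ((1−a)S / 4σ)^(1/4) = (614 / (4 × 5.67×10⁻⁸))^(1/4) = (2.71×10^9)^(1/4).
T = 228 K.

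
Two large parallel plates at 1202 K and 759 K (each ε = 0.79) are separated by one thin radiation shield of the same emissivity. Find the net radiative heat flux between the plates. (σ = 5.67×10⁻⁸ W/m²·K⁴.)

q ≈ 32500 W/m²

Each of the 2 gaps contributes resistance (2/ε − 1) = 2/0.79 − 1 = 1.532; total = 3.063.
q = σ(T₁⁴ − T₂⁴) / 3.063 = 5.67×10⁻⁸ × 1.76×10^12 / 3.063 = 32500 W/m².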